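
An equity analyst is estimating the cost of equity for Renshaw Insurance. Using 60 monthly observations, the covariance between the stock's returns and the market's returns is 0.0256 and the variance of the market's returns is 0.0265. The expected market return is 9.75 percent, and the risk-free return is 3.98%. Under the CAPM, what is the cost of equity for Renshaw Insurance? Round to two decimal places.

9.55%

β = Cov(R_i, R_m) / Var(R_m) = 0.0256 / 0.0265 = 0.9660
MRP = 9.75% − 3.98% = 5.77%
E(R) = R_f + β × MRP = 3.98% + 0.9660 × 5.77% = 9.55%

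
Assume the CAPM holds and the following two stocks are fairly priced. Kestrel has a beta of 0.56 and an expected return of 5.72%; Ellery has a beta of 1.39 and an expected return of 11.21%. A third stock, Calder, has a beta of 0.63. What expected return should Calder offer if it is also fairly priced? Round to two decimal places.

MRP (SML slope) = (11.21% − 5.72%) / (1.39 − 0.56) = 5.49% / 0.83 = 6.6145%
R_f (intercept) = 5.72% − 0.56 × 6.6145% = 2.0159%
E(R_Calder) = R_f + β × MRP = 2.0159% + 0.63 × 6.6145% = 6.18%

6.18%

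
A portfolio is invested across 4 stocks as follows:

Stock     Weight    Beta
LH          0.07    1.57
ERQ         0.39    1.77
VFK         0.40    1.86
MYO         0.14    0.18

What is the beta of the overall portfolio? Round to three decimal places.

1.569

β_P = Σ w_i β_i = 0.07×1.57 + 0.39×1.77 + 0.40×1.86 + 0.14×0.18 = 1.5694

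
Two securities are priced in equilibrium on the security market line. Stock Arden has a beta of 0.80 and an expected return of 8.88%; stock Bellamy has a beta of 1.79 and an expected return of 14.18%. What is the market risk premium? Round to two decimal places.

5.35%

Both satisfy E(R) = R_f + β·MRP, so the slope of the SML is
MRP = (14.18% − 8.88%) / (1.79 − 0.80) = 5.30% / 0.99 = 5.3535%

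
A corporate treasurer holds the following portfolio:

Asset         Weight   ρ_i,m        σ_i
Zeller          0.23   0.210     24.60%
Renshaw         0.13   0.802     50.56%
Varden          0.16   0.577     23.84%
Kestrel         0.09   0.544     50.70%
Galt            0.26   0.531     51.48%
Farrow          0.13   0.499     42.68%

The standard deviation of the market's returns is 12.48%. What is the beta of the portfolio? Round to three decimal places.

β_Zeller = 0.210 × 24.60% / 12.48% = 0.4139
β_Renshaw = 0.802 × 50.56% / 12.48% = 3.2491
β_Varden = 0.577 × 23.84% / 12.48% = 1.1022
β_Kestrel = 0.544 × 50.70% / 12.48% = 2.2100
β_Galt = 0.531 × 51.48% / 12.48% = 2.1904
β_Farrow = 0.499 × 42.68% / 12.48% = 1.7065
β_P = Σ w_i β_i = 0.23×0.4139 + 0.13×3.2491 + 0.16×1.1022 + 0.09×2.2100 + 0.26×2.1904 + 0.13×1.7065 = 1.6842

1.684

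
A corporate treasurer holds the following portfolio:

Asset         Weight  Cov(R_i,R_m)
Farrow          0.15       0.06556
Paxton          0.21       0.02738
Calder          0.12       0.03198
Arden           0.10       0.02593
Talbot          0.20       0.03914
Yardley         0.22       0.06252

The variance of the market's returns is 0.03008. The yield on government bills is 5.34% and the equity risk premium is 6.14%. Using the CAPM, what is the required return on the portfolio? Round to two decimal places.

β_Farrow = 0.06556 / 0.03008 = 2.1795
β_Paxton = 0.02738 / 0.03008 = 0.9102
β_Calder = 0.03198 / 0.03008 = 1.0632
β_Arden = 0.02593 / 0.03008 = 0.8620
β_Talbot = 0.03914 / 0.03008 = 1.3012
β_Yardley = 0.06252 / 0.03008 = 2.0785
β_P = Σ w_i β_i = 0.15×2.1795 + 0.21×0.9102 + 0.12×1.0632 + 0.10×0.8620 + 0.20×1.3012 + 0.22×2.0785 = 1.4494
E(R_P) = R_f + β_P × MRP = 5.34% + 1.4494 × 6.14% = 14.24%

14.24%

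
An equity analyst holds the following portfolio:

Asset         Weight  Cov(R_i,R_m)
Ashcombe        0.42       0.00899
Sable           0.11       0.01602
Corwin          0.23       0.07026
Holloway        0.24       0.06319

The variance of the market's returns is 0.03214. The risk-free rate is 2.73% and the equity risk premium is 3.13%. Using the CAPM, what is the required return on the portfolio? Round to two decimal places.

β_Ashcombe = 0.00899 / 0.03214 = 0.2797
β_Sable = 0.01602 / 0.03214 = 0.4984
β_Corwin = 0.07026 / 0.03214 = 2.1861
β_Holloway = 0.06319 / 0.03214 = 1.9661
β_P = Σ w_i β_i = 0.42×0.2797 + 0.11×0.4984 + 0.23×2.1861 + 0.24×1.9661 = 1.1470
E(R_P) = R_f + β_P × MRP = 2.73% + 1.1470 × 3.13% = 6.32%

6.32%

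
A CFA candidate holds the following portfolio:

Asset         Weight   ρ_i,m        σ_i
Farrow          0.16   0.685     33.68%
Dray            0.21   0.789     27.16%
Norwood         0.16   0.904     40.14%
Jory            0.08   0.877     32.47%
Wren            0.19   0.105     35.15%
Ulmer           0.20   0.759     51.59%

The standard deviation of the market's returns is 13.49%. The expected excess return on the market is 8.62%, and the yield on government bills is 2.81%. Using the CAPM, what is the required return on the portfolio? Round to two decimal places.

18.66%

β_Farrow = 0.685 × 33.68% / 13.49% = 1.7102
β_Dray = 0.789 × 27.16% / 13.49% = 1.5885
β_Norwood = 0.904 × 40.14% / 13.49% = 2.6899
β_Jory = 0.877 × 32.47% / 13.49% = 2.1109
β_Wren = 0.105 × 35.15% / 13.49% = 0.2736
β_Ulmer = 0.759 × 51.59% / 13.49% = 2.9027
β_P = Σ w_i β_i = 0.16×1.7102 + 0.21×1.5885 + 0.16×2.6899 + 0.08×2.1109 + 0.19×0.2736 + 0.20×2.9027 = 1.8390
E(R_P) = R_f + β_P × MRP = 2.81% + 1.8390 × 8.62% = 18.66%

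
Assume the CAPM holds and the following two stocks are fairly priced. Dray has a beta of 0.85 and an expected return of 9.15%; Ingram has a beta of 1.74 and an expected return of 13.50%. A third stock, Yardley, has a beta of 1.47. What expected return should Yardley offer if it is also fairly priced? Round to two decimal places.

12.18%

MRP (SML slope) = (13.50% − 9.15%) / (1.74 − 0.85) = 4.35% / 0.89 = 4.8876%
R_f (intercept) = 9.15% − 0.85 × 4.8876% = 4.9955%
E(R_Yardley) = R_f + β × MRP = 4.9955% + 1.47 × 4.8876% = 12.18%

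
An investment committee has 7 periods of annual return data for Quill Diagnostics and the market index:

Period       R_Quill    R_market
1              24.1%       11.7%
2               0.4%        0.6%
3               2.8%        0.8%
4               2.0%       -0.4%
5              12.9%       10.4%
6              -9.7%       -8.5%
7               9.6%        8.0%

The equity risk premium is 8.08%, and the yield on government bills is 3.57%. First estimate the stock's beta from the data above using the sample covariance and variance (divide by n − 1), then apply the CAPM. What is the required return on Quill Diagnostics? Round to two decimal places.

Mean R_i = (24.1 + 0.4 + 2.8 + 2.0 + 12.9 − 9.7 + 9.6) / 7 = 6.0143%
Mean R_m = (11.7 + 0.6 + 0.8 − 0.4 + 10.4 − 8.5 + 8.0) / 7 = 3.2286%
Σ(R_i − R̄_i)(R_m − R̄_m) = 441.1371  ⇒  Cov = 441.1371 / 6 = 73.5229
Σ(R_m − R̄_m)² = 309.4943  ⇒  Var(R_m) = 309.4943 / 6 = 51.5824
β = Cov / Var(R_m) = 73.5229 / 51.5824 = 1.4253
E(R) = R_f + β × MRP = 3.57% + 1.4253 × 8.08% = 15.09%

15.09%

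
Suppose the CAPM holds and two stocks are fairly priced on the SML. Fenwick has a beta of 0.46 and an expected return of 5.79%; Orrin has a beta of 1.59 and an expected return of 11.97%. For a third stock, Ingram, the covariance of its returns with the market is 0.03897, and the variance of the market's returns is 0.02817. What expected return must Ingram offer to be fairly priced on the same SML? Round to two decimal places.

10.84%

MRP = (11.97% − 5.79%) / (1.59 − 0.46) = 5.4690%
R_f = 5.79% − 0.46 × 5.4690% = 3.2743%
β_Ingram = Cov / Var(R_m) = 0.03897 / 0.02817 = 1.3834
E(R_Ingram) = R_f + β × MRP = 3.2743% + 1.3834 × 5.4690% = 10.84%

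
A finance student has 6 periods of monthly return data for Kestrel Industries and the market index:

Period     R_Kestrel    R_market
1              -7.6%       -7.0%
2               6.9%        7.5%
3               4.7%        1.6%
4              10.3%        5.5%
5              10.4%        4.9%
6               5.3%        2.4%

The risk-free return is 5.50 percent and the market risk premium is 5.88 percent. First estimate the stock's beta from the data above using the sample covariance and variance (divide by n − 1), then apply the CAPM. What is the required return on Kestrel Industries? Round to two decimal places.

12.61%

Mean R_i = (-7.6 + 6.9 + 4.7 + 10.3 + 10.4 + 5.3) / 6 = 5.0000%
Mean R_m = (-7.0 + 7.5 + 1.6 + 5.5 + 4.9 + 2.4) / 6 = 2.4833%
Σ(R_i − R̄_i)(R_m − R̄_m) = 158.3000  ⇒  Cov = 158.3000 / 5 = 31.6600
Σ(R_m − R̄_m)² = 130.8283  ⇒  Var(R_m) = 130.8283 / 5 = 26.1657
β = Cov / Var(R_m) = 31.6600 / 26.1657 = 1.2100
E(R) = R_f + β × MRP = 5.50% + 1.2100 × 5.88% = 12.61%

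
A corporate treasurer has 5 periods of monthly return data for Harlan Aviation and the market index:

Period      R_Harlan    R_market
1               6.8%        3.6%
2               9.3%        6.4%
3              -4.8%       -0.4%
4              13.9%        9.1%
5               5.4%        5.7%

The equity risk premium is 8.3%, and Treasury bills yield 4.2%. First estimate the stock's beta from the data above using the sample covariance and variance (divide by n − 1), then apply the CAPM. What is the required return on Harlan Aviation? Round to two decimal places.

19.69%

Mean R_i = (6.8 + 9.3 − 4.8 + 13.9 + 5.4) / 5 = 6.1200%
Mean R_m = (3.6 + 6.4 − 0.4 + 9.1 + 5.7) / 5 = 4.8800%
Σ(R_i − R̄_i)(R_m − R̄_m) = 93.8620  ⇒  Cov = 93.8620 / 4 = 23.4655
Σ(R_m − R̄_m)² = 50.3080  ⇒  Var(R_m) = 50.3080 / 4 = 12.5770
β = Cov / Var(R_m) = 23.4655 / 12.5770 = 1.8657
E(R) = R_f + β × MRP = 4.2% + 1.8657 × 8.3% = 19.69%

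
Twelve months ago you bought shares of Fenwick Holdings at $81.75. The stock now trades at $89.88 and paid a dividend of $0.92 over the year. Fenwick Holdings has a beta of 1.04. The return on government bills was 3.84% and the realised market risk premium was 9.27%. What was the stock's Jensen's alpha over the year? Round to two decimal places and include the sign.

Realised HPR = (P1 + D1 − P0) / P0 = (89.88 + 0.92 − 81.75) / 81.75 = 9.05 / 81.75 = 11.0703%
CAPM required = R_f + β·MRP = 3.84% + 1.04 × 9.27% = 13.4808%
α = realised − required = 11.0703% − 13.4808% = -2.41%

-2.41%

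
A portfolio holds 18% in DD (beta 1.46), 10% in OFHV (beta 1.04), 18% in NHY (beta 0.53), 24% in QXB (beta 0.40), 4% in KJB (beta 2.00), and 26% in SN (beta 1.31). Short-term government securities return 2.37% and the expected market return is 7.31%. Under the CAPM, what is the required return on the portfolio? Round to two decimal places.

7.21%

β_P = Σ w_i β_i = 0.18×1.46 + 0.10×1.04 + 0.18×0.53 + 0.24×0.40 + 0.04×2.00 + 0.26×1.31 = 0.9788
MRP = 7.31% − 2.37% = 4.94%
E(R_P) = R_f + β_P × MRP = 2.37% + 0.9788 × 4.94% = 7.21%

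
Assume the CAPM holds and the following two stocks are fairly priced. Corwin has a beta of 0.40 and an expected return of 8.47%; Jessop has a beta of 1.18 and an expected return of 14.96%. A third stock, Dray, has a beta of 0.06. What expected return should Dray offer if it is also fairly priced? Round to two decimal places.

MRP (SML slope) = (14.96% − 8.47%) / (1.18 − 0.40) = 6.49% / 0.78 = 8.3205%
R_f (intercept) = 8.47% − 0.40 × 8.3205% = 5.1418%
E(R_Dray) = R_f + β × MRP = 5.1418% + 0.06 × 8.3205% = 5.64%

5.64%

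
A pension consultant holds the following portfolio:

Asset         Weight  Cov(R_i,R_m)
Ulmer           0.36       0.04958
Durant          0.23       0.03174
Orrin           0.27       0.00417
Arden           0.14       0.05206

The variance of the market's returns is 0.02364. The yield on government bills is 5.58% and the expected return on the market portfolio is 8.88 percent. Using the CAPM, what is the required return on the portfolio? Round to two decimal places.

β_Ulmer = 0.04958 / 0.02364 = 2.0973
β_Durant = 0.03174 / 0.02364 = 1.3426
β_Orrin = 0.00417 / 0.02364 = 0.1764
β_Arden = 0.05206 / 0.02364 = 2.2022
β_P = Σ w_i β_i = 0.36×2.0973 + 0.23×1.3426 + 0.27×0.1764 + 0.14×2.2022 = 1.4198
MRP = 8.88% − 5.58% = 3.30%
E(R_P) = R_f + β_P × MRP = 5.58% + 1.4198 × 3.30% = 10.27%

10.27%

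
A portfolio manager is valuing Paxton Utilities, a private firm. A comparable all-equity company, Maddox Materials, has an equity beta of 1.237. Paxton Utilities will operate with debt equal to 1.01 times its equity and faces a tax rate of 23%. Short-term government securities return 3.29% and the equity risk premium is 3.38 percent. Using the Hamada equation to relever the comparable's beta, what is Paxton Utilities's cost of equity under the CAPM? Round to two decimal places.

10.72%

β_L = β_U × [1 + (1 − t)(D/E)] = 1.237 × [1 + (1 − 0.23) × 1.01]
    = 1.237 × [1 + 0.77 × 1.01] = 1.237 × 1.7777 = 2.1990
E(R) = R_f + β_L × MRP = 3.29% + 2.1990 × 3.38% = 10.72%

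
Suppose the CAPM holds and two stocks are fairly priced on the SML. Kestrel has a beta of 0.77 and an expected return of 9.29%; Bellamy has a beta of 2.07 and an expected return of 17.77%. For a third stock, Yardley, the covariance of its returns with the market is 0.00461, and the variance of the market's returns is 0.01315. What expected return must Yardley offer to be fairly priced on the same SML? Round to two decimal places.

6.55%

MRP = (17.77% − 9.29%) / (2.07 − 0.77) = 6.5231%
R_f = 9.29% − 0.77 × 6.5231% = 4.2672%
β_Yardley = Cov / Var(R_m) = 0.00461 / 0.01315 = 0.3506
E(R_Yardley) = R_f + β × MRP = 4.2672% + 0.3506 × 6.5231% = 6.55%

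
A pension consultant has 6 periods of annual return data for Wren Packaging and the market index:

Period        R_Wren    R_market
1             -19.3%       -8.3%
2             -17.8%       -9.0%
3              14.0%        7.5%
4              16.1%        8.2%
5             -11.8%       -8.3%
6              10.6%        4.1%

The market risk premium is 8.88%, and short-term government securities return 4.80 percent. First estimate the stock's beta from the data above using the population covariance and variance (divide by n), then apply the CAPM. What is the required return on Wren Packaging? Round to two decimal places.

22.16%

Mean R_i = (-19.3 − 17.8 + 14.0 + 16.1 − 11.8 + 10.6) / 6 = -1.3667%
Mean R_m = (-8.3 − 9.0 + 7.5 + 8.2 − 8.3 + 4.1) / 6 = -0.9667%
Σ(R_i − R̄_i)(R_m − R̄_m) = 690.8833  ⇒  Cov = 690.8833 / 6 = 115.1472
Σ(R_m − R̄_m)² = 353.4733  ⇒  Var(R_m) = 353.4733 / 6 = 58.9122
β = Cov / Var(R_m) = 115.1472 / 58.9122 = 1.9546
E(R) = R_f + β × MRP = 4.80% + 1.9546 × 8.88% = 22.16%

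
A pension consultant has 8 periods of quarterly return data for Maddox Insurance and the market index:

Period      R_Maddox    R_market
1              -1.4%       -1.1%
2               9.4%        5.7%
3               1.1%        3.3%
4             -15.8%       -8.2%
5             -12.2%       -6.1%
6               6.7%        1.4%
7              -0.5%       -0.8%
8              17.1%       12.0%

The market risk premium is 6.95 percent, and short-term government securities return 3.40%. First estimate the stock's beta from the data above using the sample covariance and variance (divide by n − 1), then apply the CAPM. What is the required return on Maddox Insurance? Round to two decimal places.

Mean R_i = (-1.4 + 9.4 + 1.1 − 15.8 − 12.2 + 6.7 − 0.5 + 17.1) / 8 = 0.5500%
Mean R_m = (-1.1 + 5.7 + 3.3 − 8.2 − 6.1 + 1.4 − 0.8 + 12.0) / 8 = 0.7750%
Σ(R_i − R̄_i)(R_m − R̄_m) = 474.3000  ⇒  Cov = 474.3000 / 7 = 67.7571
Σ(R_m − R̄_m)² = 290.8350  ⇒  Var(R_m) = 290.8350 / 7 = 41.5479
β = Cov / Var(R_m) = 67.7571 / 41.5479 = 1.6308
E(R) = R_f + β × MRP = 3.40% + 1.6308 × 6.95% = 14.73%

14.73%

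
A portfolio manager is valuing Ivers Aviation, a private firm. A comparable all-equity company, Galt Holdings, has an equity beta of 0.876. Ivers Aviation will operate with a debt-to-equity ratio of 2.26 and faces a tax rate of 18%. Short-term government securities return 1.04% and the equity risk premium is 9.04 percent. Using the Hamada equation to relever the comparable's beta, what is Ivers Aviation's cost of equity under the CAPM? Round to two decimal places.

β_L = β_U × [1 + (1 − t)(D/E)] = 0.876 × [1 + (1 − 0.18) × 2.26]
    = 0.876 × [1 + 0.82 × 2.26] = 0.876 × 2.8532 = 2.4994
E(R) = R_f + β_L × MRP = 1.04% + 2.4994 × 9.04% = 23.63%

23.63%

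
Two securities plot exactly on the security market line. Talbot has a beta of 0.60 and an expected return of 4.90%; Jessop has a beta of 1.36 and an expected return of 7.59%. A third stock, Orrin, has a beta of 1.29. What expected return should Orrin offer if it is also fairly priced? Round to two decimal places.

MRP (SML slope) = (7.59% − 4.90%) / (1.36 − 0.60) = 2.69% / 0.76 = 3.5395%
R_f (intercept) = 4.90% − 0.60 × 3.5395% = 2.7763%
E(R_Orrin) = R_f + β × MRP = 2.7763% + 1.29 × 3.5395% = 7.34%

7.34%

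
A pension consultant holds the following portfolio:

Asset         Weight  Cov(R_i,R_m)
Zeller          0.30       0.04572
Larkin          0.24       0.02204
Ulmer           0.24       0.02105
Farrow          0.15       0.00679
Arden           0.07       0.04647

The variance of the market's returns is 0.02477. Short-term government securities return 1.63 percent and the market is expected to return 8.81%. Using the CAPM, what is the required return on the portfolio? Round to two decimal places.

β_Zeller = 0.04572 / 0.02477 = 1.8458
β_Larkin = 0.02204 / 0.02477 = 0.8898
β_Ulmer = 0.02105 / 0.02477 = 0.8498
β_Farrow = 0.00679 / 0.02477 = 0.2741
β_Arden = 0.04647 / 0.02477 = 1.8761
β_P = Σ w_i β_i = 0.30×1.8458 + 0.24×0.8898 + 0.24×0.8498 + 0.15×0.2741 + 0.07×1.8761 = 1.1437
MRP = 8.81% − 1.63% = 7.18%
E(R_P) = R_f + β_P × MRP = 1.63% + 1.1437 × 7.18% = 9.84%

9.84%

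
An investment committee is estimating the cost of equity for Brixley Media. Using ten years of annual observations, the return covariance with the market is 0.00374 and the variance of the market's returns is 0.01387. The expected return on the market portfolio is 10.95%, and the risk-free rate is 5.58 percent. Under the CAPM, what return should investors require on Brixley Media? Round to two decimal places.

β = Cov(R_i, R_m) / Var(R_m) = 0.00374 / 0.01387 = 0.2696
MRP = 10.95% − 5.58% = 5.37%
E(R) = R_f + β × MRP = 5.58% + 0.2696 × 5.37% = 7.03%

7.03%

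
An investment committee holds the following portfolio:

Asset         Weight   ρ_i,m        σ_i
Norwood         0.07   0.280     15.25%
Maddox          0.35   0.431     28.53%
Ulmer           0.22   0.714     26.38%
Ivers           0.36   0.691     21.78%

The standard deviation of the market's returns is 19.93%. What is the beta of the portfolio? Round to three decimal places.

0.711

β_Norwood = 0.280 × 15.25% / 19.93% = 0.2142
β_Maddox = 0.431 × 28.53% / 19.93% = 0.6170
β_Ulmer = 0.714 × 26.38% / 19.93% = 0.9451
β_Ivers = 0.691 × 21.78% / 19.93% = 0.7551
β_P = Σ w_i β_i = 0.07×0.2142 + 0.35×0.6170 + 0.22×0.9451 + 0.36×0.7551 = 0.7107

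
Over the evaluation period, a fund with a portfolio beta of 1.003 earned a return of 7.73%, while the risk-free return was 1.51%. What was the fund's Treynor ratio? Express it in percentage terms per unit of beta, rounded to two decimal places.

6.20%

Treynor = (R_P − R_f) / β_P = (7.73% − 1.51%) / 1.0030 = 6.22% / 1.0030 = 6.20%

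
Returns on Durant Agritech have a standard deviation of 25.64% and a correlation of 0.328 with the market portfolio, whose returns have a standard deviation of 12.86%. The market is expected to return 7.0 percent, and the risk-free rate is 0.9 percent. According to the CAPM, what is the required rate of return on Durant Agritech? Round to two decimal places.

4.89%

β = ρ × σ_i / σ_m = 0.328 × 25.64% / 12.86% = 0.6540
MRP = 7.0% − 0.9% = 6.10%
E(R) = 0.9% + 0.6540 × 6.1% = 4.89%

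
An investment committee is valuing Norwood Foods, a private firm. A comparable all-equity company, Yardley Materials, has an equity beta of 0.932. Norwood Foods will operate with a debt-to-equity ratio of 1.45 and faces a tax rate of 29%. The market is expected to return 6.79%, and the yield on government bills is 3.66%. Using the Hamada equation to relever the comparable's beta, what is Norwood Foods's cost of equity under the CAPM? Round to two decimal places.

9.58%

β_L = β_U × [1 + (1 − t)(D/E)] = 0.932 × [1 + (1 − 0.29) × 1.45]
    = 0.932 × [1 + 0.71 × 1.45] = 0.932 × 2.0295 = 1.8915
MRP = 6.79% − 3.66% = 3.13%
E(R) = R_f + β_L × MRP = 3.66% + 1.8915 × 3.13% = 9.58%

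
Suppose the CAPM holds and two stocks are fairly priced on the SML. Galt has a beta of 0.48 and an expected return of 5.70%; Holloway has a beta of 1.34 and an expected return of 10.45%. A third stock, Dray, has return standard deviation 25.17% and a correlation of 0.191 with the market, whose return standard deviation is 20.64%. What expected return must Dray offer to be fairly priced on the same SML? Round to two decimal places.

MRP = (10.45% − 5.70%) / (1.34 − 0.48) = 5.5233%
R_f = 5.70% − 0.48 × 5.5233% = 3.0488%
β_Dray = ρ·σ_i/σ_m = 0.191 × 25.17 / 20.64 = 0.2329
E(R_Dray) = R_f + β × MRP = 3.0488% + 0.2329 × 5.5233% = 4.34%

4.34%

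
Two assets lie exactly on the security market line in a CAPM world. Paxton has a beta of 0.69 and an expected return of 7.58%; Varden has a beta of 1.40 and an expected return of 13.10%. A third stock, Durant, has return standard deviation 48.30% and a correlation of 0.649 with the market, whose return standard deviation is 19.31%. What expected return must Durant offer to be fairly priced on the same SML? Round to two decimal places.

14.84%

MRP = (13.10% − 7.58%) / (1.40 − 0.69) = 7.7746%
R_f = 7.58% − 0.69 × 7.7746% = 2.2155%
β_Durant = ρ·σ_i/σ_m = 0.649 × 48.30 / 19.31 = 1.6233
E(R_Durant) = R_f + β × MRP = 2.2155% + 1.6233 × 7.7746% = 14.84%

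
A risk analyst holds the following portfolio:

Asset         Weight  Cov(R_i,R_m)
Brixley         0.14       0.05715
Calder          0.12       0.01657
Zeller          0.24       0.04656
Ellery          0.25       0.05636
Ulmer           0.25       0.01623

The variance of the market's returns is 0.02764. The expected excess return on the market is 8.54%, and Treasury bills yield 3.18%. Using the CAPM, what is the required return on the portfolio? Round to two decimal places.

β_Brixley = 0.05715 / 0.02764 = 2.0677
β_Calder = 0.01657 / 0.02764 = 0.5995
β_Zeller = 0.04656 / 0.02764 = 1.6845
β_Ellery = 0.05636 / 0.02764 = 2.0391
β_Ulmer = 0.01623 / 0.02764 = 0.5872
β_P = Σ w_i β_i = 0.14×2.0677 + 0.12×0.5995 + 0.24×1.6845 + 0.25×2.0391 + 0.25×0.5872 = 1.4223
E(R_P) = R_f + β_P × MRP = 3.18% + 1.4223 × 8.54% = 15.33%

15.33%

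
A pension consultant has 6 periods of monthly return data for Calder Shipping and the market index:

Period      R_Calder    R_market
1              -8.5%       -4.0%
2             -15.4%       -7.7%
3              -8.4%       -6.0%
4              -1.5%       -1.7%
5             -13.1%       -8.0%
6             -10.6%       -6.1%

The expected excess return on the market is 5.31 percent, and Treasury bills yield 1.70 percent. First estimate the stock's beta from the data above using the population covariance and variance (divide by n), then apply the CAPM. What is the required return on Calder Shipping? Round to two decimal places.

11.81%

Mean R_i = (-8.5 − 15.4 − 8.4 − 1.5 − 13.1 − 10.6) / 6 = -9.5833%
Mean R_m = (-4.0 − 7.7 − 6.0 − 1.7 − 8.0 − 6.1) / 6 = -5.5833%
Σ(R_i − R̄_i)(R_m − R̄_m) = 53.9483  ⇒  Cov = 53.9483 / 6 = 8.9914
Σ(R_m − R̄_m)² = 28.3483  ⇒  Var(R_m) = 28.3483 / 6 = 4.7247
β = Cov / Var(R_m) = 8.9914 / 4.7247 = 1.9031
E(R) = R_f + β × MRP = 1.70% + 1.9031 × 5.31% = 11.81%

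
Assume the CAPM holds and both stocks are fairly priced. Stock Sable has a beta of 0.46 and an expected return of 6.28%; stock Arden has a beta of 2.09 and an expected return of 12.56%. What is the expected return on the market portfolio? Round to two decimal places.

8.36%

Both satisfy E(R) = R_f + β·MRP, so the slope of the SML is
MRP = (12.56% − 6.28%) / (2.09 − 0.46) = 6.28% / 1.63 = 3.8528%
R_f = E(R_Sable) − β_Sable·MRP = 6.28% − 0.46 × 3.8528% = 4.5077%
E(R_m) = R_f + MRP = 4.5077% + 3.8528% = 8.36%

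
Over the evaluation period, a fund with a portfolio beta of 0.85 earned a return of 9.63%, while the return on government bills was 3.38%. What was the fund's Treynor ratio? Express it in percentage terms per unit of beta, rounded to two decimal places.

Treynor = (R_P − R_f) / β_P = (9.63% − 3.38%) / 0.8500 = 6.25% / 0.8500 = 7.35%

7.35%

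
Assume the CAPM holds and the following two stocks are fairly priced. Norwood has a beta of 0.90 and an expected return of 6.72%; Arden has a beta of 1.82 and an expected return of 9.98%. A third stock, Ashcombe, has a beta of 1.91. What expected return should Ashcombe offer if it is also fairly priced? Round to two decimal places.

10.30%

MRP (SML slope) = (9.98% − 6.72%) / (1.82 − 0.90) = 3.26% / 0.92 = 3.5435%
R_f (intercept) = 6.72% − 0.90 × 3.5435% = 3.5309%
E(R_Ashcombe) = R_f + β × MRP = 3.5309% + 1.91 × 3.5435% = 10.30%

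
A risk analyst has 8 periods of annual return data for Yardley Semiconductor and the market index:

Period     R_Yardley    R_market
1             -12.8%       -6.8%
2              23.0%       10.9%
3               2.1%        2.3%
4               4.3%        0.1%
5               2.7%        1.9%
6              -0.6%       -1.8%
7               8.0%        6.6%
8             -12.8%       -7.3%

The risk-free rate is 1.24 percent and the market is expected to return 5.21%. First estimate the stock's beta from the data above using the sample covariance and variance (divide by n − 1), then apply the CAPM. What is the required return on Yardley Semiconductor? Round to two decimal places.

Mean R_i = (-12.8 + 23.0 + 2.1 + 4.3 + 2.7 − 0.6 + 8.0 − 12.8) / 8 = 1.7375%
Mean R_m = (-6.8 + 10.9 + 2.3 + 0.1 + 1.9 − 1.8 + 6.6 − 7.3) / 8 = 0.7375%
Σ(R_i − R̄_i)(R_m − R̄_m) = 485.1988  ⇒  Cov = 485.1988 / 7 = 69.3141
Σ(R_m − R̄_m)² = 269.6988  ⇒  Var(R_m) = 269.6988 / 7 = 38.5284
β = Cov / Var(R_m) = 69.3141 / 38.5284 = 1.7990
MRP = 5.21% − 1.24% = 3.97%
E(R) = R_f + β × MRP = 1.24% + 1.7990 × 3.97% = 8.38%

8.38%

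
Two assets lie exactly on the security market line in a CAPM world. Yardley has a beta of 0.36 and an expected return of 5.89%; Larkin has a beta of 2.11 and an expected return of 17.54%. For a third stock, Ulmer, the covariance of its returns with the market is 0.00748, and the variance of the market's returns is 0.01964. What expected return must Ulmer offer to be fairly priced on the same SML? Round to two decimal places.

6.03%

MRP = (17.54% − 5.89%) / (2.11 − 0.36) = 6.6571%
R_f = 5.89% − 0.36 × 6.6571% = 3.4934%
β_Ulmer = Cov / Var(R_m) = 0.00748 / 0.01964 = 0.3809
E(R_Ulmer) = R_f + β × MRP = 3.4934% + 0.3809 × 6.6571% = 6.03%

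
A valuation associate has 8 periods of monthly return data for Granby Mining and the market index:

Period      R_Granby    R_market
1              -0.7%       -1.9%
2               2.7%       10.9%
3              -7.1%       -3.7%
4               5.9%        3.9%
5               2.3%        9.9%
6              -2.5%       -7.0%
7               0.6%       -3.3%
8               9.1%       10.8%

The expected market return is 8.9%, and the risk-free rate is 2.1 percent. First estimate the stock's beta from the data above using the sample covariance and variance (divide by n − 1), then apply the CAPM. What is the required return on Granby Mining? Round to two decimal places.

5.54%

Mean R_i = (-0.7 + 2.7 − 7.1 + 5.9 + 2.3 − 2.5 + 0.6 + 9.1) / 8 = 1.2875%
Mean R_m = (-1.9 + 10.9 − 3.7 + 3.9 + 9.9 − 7.0 − 3.3 + 10.8) / 8 = 2.4500%
Σ(R_i − R̄_i)(R_m − R̄_m) = 191.3750  ⇒  Cov = 191.3750 / 7 = 27.3393
Σ(R_m − R̄_m)² = 377.8400  ⇒  Var(R_m) = 377.8400 / 7 = 53.9771
β = Cov / Var(R_m) = 27.3393 / 53.9771 = 0.5065
MRP = 8.9% − 2.1% = 6.80%
E(R) = R_f + β × MRP = 2.1% + 0.5065 × 6.8% = 5.54%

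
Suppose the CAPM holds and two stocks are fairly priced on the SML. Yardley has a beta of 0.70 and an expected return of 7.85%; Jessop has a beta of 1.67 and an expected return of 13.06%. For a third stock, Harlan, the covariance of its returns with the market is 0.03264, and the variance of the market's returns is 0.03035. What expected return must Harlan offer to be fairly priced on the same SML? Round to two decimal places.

MRP = (13.06% − 7.85%) / (1.67 − 0.70) = 5.3711%
R_f = 7.85% − 0.70 × 5.3711% = 4.0902%
β_Harlan = Cov / Var(R_m) = 0.03264 / 0.03035 = 1.0755
E(R_Harlan) = R_f + β × MRP = 4.0902% + 1.0755 × 5.3711% = 9.87%

9.87%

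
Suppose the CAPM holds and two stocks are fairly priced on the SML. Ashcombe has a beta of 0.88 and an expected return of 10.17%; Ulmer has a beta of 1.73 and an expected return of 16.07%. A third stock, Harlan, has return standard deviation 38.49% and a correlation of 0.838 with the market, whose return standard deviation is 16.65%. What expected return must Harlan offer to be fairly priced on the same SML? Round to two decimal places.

17.51%

MRP = (16.07% − 10.17%) / (1.73 − 0.88) = 6.9412%
R_f = 10.17% − 0.88 × 6.9412% = 4.0617%
β_Harlan = ρ·σ_i/σ_m = 0.838 × 38.49 / 16.65 = 1.9372
E(R_Harlan) = R_f + β × MRP = 4.0617% + 1.9372 × 6.9412% = 17.51%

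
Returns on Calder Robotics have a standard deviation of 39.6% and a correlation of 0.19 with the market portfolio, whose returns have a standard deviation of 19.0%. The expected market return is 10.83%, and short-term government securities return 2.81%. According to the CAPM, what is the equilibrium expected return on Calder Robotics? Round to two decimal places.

5.99%

β = ρ × σ_i / σ_m = 0.19 × 39.6% / 19.0% = 0.3960
MRP = 10.83% − 2.81% = 8.02%
E(R) = 2.81% + 0.3960 × 8.02% = 5.99%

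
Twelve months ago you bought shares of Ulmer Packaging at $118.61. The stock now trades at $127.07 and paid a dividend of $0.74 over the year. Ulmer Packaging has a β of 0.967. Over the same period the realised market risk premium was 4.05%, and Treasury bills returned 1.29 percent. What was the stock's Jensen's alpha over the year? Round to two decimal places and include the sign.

+2.55%

Realised HPR = (P1 + D1 − P0) / P0 = (127.07 + 0.74 − 118.61) / 118.61 = 9.20 / 118.61 = 7.7565%
CAPM required = R_f + β·MRP = 1.29% + 0.967 × 4.05% = 5.20635%
α = realised − required = 7.7565% − 5.20635% = +2.55%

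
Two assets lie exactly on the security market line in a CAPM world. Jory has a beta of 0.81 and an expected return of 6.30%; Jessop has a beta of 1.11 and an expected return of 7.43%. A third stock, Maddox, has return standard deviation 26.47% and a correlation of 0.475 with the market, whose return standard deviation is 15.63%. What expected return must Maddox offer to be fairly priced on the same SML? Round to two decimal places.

6.28%

MRP = (7.43% − 6.30%) / (1.11 − 0.81) = 3.7667%
R_f = 6.30% − 0.81 × 3.7667% = 3.2490%
β_Maddox = ρ·σ_i/σ_m = 0.475 × 26.47 / 15.63 = 0.8044
E(R_Maddox) = R_f + β × MRP = 3.2490% + 0.8044 × 3.7667% = 6.28%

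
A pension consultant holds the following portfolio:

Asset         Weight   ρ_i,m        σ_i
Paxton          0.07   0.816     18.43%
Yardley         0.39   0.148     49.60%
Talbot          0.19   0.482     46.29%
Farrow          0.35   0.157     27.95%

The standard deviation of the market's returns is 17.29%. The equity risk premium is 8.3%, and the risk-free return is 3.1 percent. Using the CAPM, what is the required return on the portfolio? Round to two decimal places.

β_Paxton = 0.816 × 18.43% / 17.29% = 0.8698
β_Yardley = 0.148 × 49.60% / 17.29% = 0.4246
β_Talbot = 0.482 × 46.29% / 17.29% = 1.2904
β_Farrow = 0.157 × 27.95% / 17.29% = 0.2538
β_P = Σ w_i β_i = 0.07×0.8698 + 0.39×0.4246 + 0.19×1.2904 + 0.35×0.2538 = 0.5605
E(R_P) = R_f + β_P × MRP = 3.1% + 0.5605 × 8.3% = 7.75%

7.75%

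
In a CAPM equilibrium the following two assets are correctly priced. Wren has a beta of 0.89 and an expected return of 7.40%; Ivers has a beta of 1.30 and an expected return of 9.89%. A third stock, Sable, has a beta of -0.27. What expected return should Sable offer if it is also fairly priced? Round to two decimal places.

MRP (SML slope) = (9.89% − 7.40%) / (1.30 − 0.89) = 2.49% / 0.41 = 6.0732%
R_f (intercept) = 7.40% − 0.89 × 6.0732% = 1.9949%
E(R_Sable) = R_f + β × MRP = 1.9949% + -0.27 × 6.0732% = 0.36%

0.36%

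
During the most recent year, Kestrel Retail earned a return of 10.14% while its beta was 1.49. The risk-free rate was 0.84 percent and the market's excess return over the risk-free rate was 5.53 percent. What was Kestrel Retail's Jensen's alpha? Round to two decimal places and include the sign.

CAPM benchmark = R_f + β(R_m − R_f) = 0.84% + 1.49 × 5.53% = 9.0797%
α = actual − benchmark = 10.14% − 9.0797% = +1.06%

+1.06%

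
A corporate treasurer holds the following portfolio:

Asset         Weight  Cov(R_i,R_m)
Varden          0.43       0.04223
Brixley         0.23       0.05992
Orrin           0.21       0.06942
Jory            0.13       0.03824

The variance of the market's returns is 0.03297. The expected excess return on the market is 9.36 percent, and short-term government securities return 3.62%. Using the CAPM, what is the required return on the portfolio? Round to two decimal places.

β_Varden = 0.04223 / 0.03297 = 1.2809
β_Brixley = 0.05992 / 0.03297 = 1.8174
β_Orrin = 0.06942 / 0.03297 = 2.1056
β_Jory = 0.03824 / 0.03297 = 1.1598
β_P = Σ w_i β_i = 0.43×1.2809 + 0.23×1.8174 + 0.21×2.1056 + 0.13×1.1598 = 1.5617
E(R_P) = R_f + β_P × MRP = 3.62% + 1.5617 × 9.36% = 18.24%

18.24%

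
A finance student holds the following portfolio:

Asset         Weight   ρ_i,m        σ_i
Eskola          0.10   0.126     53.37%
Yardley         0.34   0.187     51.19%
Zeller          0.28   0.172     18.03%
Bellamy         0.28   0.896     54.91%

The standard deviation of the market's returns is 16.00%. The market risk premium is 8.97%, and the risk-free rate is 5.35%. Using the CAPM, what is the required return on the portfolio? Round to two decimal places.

β_Eskola = 0.126 × 53.37% / 16.00% = 0.4203
β_Yardley = 0.187 × 51.19% / 16.00% = 0.5983
β_Zeller = 0.172 × 18.03% / 16.00% = 0.1938
β_Bellamy = 0.896 × 54.91% / 16.00% = 3.0750
β_P = Σ w_i β_i = 0.10×0.4203 + 0.34×0.5983 + 0.28×0.1938 + 0.28×3.0750 = 1.1607
E(R_P) = R_f + β_P × MRP = 5.35% + 1.1607 × 8.97% = 15.76%

15.76%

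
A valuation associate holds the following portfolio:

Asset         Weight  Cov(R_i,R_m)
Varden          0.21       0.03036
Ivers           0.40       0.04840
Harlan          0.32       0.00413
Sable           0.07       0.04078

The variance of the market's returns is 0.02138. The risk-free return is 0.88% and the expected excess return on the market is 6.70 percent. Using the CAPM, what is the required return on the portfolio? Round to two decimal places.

10.25%

β_Varden = 0.03036 / 0.02138 = 1.4200
β_Ivers = 0.04840 / 0.02138 = 2.2638
β_Harlan = 0.00413 / 0.02138 = 0.1932
β_Sable = 0.04078 / 0.02138 = 1.9074
β_P = Σ w_i β_i = 0.21×1.4200 + 0.40×2.2638 + 0.32×0.1932 + 0.07×1.9074 = 1.3991
E(R_P) = R_f + β_P × MRP = 0.88% + 1.3991 × 6.70% = 10.25%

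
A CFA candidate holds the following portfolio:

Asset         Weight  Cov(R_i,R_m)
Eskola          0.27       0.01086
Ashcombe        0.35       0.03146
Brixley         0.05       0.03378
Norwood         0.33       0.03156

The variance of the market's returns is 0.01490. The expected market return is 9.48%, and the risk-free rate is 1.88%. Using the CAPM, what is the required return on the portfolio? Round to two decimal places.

β_Eskola = 0.01086 / 0.01490 = 0.7289
β_Ashcombe = 0.03146 / 0.01490 = 2.1114
β_Brixley = 0.03378 / 0.01490 = 2.2671
β_Norwood = 0.03156 / 0.01490 = 2.1181
β_P = Σ w_i β_i = 0.27×0.7289 + 0.35×2.1114 + 0.05×2.2671 + 0.33×2.1181 = 1.7481
MRP = 9.48% − 1.88% = 7.60%
E(R_P) = R_f + β_P × MRP = 1.88% + 1.7481 × 7.60% = 15.17%

15.17%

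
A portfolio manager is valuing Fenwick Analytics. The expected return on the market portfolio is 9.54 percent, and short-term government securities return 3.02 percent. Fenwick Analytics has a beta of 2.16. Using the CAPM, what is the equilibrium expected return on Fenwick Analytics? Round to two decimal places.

Market risk premium = E(R_m) − R_f = 9.54% − 3.02% = 6.52%
E(R) = R_f + β × MRP = 3.02% + 2.16 × 6.52% = 17.10%

17.10%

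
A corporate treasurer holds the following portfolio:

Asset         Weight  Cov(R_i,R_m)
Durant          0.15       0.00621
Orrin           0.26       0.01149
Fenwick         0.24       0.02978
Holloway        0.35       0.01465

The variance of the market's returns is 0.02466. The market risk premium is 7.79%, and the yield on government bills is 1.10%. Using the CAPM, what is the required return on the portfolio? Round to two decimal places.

β_Durant = 0.00621 / 0.02466 = 0.2518
β_Orrin = 0.01149 / 0.02466 = 0.4659
β_Fenwick = 0.02978 / 0.02466 = 1.2076
β_Holloway = 0.01465 / 0.02466 = 0.5941
β_P = Σ w_i β_i = 0.15×0.2518 + 0.26×0.4659 + 0.24×1.2076 + 0.35×0.5941 = 0.6567
E(R_P) = R_f + β_P × MRP = 1.10% + 0.6567 × 7.79% = 6.22%

6.22%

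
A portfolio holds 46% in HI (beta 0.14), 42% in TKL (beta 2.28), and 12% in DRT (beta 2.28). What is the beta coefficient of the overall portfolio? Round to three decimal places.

1.296

β_P = Σ w_i β_i = 0.46×0.14 + 0.42×2.28 + 0.12×2.28 = 1.2956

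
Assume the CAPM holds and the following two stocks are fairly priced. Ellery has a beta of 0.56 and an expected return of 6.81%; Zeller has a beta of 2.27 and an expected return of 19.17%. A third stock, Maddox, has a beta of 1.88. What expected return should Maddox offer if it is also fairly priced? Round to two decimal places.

MRP (SML slope) = (19.17% − 6.81%) / (2.27 − 0.56) = 12.36% / 1.71 = 7.2281%
R_f (intercept) = 6.81% − 0.56 × 7.2281% = 2.7623%
E(R_Maddox) = R_f + β × MRP = 2.7623% + 1.88 × 7.2281% = 16.35%

16.35%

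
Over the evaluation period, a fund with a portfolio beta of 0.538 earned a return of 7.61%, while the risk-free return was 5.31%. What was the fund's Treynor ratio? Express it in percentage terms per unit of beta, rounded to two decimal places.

Treynor = (R_P − R_f) / β_P = (7.61% − 5.31%) / 0.5380 = 2.30% / 0.5380 = 4.28%

4.28%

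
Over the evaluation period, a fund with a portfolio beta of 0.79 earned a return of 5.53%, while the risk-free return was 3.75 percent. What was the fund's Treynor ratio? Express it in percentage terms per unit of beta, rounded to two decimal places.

Treynor = (R_P − R_f) / β_P = (5.53% − 3.75%) / 0.7900 = 1.78% / 0.7900 = 2.25%

2.25%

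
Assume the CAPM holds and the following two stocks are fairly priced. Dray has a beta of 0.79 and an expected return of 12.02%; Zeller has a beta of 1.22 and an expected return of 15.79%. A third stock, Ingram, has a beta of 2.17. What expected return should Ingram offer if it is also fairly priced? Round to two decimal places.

MRP (SML slope) = (15.79% − 12.02%) / (1.22 − 0.79) = 3.77% / 0.43 = 8.7674%
R_f (intercept) = 12.02% − 0.79 × 8.7674% = 5.0938%
E(R_Ingram) = R_f + β × MRP = 5.0938% + 2.17 × 8.7674% = 24.12%

24.12%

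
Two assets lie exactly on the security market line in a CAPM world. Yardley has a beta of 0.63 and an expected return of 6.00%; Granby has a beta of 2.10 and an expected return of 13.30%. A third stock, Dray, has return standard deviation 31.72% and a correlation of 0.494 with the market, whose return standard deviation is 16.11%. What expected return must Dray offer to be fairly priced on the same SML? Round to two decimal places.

7.70%

MRP = (13.30% − 6.00%) / (2.10 − 0.63) = 4.9660%
R_f = 6.00% − 0.63 × 4.9660% = 2.8714%
β_Dray = ρ·σ_i/σ_m = 0.494 × 31.72 / 16.11 = 0.9727
E(R_Dray) = R_f + β × MRP = 2.8714% + 0.9727 × 4.9660% = 7.70%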